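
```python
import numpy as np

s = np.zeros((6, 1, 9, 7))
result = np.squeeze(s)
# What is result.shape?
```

(6, 9, 7)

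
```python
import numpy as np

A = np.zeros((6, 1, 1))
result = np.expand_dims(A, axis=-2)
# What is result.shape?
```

(6, 1, 1, 1)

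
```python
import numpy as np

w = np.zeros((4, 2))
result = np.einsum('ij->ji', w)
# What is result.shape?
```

(2, 4)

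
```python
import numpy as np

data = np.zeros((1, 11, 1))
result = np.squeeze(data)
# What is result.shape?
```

(11,)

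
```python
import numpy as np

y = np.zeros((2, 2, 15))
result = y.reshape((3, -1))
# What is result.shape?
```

(3, 20)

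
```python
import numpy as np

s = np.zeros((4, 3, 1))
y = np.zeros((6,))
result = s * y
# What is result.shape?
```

(4, 3, 6)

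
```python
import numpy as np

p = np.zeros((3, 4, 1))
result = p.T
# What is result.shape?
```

(1, 4, 3)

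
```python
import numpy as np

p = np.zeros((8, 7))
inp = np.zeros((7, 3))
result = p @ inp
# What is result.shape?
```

(8, 3)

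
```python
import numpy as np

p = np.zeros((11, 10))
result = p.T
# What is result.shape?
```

(10, 11)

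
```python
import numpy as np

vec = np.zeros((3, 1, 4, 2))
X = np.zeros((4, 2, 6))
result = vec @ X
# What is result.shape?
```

(3, 4, 4, 6)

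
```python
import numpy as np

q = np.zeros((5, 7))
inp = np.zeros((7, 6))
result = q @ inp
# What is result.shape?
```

(5, 6)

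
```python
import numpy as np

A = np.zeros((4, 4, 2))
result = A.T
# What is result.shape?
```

(2, 4, 4)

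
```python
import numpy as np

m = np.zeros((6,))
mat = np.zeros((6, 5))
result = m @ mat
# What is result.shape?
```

(5,)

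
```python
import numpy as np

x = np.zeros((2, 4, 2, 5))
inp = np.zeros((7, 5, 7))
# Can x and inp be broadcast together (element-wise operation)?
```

No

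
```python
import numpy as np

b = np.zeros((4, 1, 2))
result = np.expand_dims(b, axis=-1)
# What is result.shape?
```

(4, 1, 2, 1)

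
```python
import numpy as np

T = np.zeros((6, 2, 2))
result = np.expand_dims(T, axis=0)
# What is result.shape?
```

(1, 6, 2, 2)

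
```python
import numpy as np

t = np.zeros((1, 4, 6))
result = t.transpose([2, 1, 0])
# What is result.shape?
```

(6, 4, 1)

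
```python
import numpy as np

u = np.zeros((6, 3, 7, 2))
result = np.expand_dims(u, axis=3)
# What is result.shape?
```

(6, 3, 7, 1, 2)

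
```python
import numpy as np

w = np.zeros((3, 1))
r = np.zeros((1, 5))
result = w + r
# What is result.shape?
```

(3, 5)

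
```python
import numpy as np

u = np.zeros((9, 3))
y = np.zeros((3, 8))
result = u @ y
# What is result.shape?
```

(9, 8)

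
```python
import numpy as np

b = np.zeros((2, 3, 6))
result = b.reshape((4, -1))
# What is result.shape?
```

(4, 9)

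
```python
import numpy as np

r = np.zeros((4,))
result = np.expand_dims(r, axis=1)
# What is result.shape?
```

(4, 1)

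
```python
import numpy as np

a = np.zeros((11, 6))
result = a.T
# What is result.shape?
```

(6, 11)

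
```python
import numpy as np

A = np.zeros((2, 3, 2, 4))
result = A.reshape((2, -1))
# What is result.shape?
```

(2, 24)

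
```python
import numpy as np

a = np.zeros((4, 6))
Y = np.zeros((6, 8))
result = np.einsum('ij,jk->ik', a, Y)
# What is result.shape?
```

(4, 8)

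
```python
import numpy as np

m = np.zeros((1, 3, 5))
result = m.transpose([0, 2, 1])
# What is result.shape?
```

(1, 5, 3)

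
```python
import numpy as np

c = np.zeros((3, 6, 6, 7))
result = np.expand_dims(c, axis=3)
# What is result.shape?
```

(3, 6, 6, 1, 7)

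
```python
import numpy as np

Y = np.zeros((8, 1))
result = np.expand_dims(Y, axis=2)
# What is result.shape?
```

(8, 1, 1)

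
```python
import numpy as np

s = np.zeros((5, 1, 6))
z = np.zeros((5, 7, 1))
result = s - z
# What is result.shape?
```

(5, 7, 6)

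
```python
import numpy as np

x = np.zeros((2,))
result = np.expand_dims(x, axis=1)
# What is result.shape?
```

(2, 1)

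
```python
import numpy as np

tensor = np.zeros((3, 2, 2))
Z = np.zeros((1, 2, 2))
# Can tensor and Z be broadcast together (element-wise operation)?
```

Yes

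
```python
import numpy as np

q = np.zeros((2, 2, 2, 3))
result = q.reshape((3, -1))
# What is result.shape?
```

(3, 8)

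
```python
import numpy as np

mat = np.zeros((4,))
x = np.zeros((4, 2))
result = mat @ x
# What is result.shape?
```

(2,)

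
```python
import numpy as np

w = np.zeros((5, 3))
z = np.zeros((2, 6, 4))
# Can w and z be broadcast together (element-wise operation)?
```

No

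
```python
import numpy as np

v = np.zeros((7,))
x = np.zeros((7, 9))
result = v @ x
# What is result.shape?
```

(9,)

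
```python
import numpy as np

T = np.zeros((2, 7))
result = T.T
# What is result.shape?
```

(7, 2)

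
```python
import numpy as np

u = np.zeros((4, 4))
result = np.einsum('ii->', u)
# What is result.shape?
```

()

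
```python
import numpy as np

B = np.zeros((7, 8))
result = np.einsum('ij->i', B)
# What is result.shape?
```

(7,)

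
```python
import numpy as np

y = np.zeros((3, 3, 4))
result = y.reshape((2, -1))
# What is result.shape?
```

(2, 18)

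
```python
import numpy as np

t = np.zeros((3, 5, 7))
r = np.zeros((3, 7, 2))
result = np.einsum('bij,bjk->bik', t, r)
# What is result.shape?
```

(3, 5, 2)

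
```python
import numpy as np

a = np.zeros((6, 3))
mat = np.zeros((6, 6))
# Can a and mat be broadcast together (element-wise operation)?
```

No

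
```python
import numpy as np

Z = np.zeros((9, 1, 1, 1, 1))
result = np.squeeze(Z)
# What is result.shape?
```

(9,)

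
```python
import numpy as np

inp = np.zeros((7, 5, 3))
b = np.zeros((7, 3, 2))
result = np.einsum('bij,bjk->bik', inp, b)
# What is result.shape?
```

(7, 5, 2)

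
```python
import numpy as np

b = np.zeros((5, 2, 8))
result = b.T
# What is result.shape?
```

(8, 2, 5)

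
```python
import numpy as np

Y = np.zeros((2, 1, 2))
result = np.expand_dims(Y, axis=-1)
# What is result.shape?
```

(2, 1, 2, 1)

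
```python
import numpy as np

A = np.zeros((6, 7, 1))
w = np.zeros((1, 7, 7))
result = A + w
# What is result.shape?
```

(6, 7, 7)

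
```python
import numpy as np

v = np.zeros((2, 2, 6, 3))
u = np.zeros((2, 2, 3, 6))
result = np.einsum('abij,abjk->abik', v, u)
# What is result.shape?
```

(2, 2, 6, 6)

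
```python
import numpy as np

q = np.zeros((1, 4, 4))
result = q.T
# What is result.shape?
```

(4, 4, 1)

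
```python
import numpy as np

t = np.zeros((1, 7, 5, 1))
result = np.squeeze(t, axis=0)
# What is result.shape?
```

(7, 5, 1)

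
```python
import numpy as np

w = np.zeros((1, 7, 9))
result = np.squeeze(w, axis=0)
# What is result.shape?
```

(7, 9)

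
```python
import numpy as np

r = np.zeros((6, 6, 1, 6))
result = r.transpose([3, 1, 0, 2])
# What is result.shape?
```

(6, 6, 6, 1)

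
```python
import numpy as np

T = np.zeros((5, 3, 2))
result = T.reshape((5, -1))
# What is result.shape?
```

(5, 6)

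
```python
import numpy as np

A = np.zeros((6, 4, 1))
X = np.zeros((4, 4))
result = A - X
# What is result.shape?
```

(6, 4, 4)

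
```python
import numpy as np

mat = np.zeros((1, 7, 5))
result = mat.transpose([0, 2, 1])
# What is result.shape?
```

(1, 5, 7)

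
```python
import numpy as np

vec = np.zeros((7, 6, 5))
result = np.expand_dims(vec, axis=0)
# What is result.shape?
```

(1, 7, 6, 5)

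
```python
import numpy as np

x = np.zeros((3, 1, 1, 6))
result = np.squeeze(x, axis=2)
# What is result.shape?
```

(3, 1, 6)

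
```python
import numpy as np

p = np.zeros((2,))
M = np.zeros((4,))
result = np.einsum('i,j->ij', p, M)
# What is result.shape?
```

(2, 4)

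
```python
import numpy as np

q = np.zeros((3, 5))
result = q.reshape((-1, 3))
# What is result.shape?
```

(5, 3)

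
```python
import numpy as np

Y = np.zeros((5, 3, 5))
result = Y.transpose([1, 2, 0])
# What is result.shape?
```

(3, 5, 5)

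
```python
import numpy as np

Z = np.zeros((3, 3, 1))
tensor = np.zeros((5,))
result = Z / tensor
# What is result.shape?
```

(3, 3, 5)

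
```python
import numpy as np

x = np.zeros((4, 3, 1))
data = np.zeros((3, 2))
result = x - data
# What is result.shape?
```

(4, 3, 2)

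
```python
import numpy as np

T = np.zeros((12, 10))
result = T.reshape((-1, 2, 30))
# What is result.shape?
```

(2, 2, 30)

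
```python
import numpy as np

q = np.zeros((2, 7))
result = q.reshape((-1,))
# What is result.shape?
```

(14,)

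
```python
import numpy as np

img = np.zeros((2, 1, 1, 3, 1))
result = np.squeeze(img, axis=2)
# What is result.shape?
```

(2, 1, 3, 1)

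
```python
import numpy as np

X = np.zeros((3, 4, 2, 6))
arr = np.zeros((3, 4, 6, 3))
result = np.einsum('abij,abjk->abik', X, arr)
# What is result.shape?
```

(3, 4, 2, 3)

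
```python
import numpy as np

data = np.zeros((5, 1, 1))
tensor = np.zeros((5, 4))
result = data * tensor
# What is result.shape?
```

(5, 5, 4)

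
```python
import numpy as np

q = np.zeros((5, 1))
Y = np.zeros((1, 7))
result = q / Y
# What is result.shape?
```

(5, 7)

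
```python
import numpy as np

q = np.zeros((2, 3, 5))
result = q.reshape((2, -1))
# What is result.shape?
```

(2, 15)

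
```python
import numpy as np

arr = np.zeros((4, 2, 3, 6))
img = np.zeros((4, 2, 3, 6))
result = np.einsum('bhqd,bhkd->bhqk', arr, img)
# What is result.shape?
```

(4, 2, 3, 3)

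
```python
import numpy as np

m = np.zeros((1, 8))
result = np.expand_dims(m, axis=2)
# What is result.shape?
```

(1, 8, 1)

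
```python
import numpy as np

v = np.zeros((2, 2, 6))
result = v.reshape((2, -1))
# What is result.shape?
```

(2, 12)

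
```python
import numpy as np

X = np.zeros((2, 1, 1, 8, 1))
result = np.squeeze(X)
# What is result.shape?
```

(2, 8)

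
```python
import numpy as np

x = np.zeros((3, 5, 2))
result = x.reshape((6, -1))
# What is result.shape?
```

(6, 5)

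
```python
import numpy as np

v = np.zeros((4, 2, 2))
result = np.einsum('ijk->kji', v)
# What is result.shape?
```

(2, 2, 4)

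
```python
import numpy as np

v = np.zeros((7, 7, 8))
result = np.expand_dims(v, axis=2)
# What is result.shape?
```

(7, 7, 1, 8)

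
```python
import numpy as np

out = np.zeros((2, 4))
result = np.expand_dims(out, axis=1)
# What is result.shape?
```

(2, 1, 4)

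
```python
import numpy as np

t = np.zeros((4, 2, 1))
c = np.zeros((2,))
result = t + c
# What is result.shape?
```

(4, 2, 2)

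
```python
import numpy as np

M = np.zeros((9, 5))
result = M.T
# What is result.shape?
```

(5, 9)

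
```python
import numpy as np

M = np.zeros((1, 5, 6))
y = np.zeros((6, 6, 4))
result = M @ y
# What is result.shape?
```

(6, 5, 4)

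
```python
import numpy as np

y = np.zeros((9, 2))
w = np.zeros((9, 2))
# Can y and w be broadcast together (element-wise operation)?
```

Yes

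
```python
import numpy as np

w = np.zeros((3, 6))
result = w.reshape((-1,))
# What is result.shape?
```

(18,)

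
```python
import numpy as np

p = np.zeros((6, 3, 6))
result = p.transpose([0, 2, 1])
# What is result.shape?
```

(6, 6, 3)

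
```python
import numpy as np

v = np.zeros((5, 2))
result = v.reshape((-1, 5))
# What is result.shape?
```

(2, 5)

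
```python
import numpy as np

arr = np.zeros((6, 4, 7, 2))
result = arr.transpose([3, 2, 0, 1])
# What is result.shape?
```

(2, 7, 6, 4)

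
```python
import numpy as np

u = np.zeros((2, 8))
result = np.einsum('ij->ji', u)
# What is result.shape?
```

(8, 2)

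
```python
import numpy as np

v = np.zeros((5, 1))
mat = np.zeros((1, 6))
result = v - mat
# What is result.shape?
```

(5, 6)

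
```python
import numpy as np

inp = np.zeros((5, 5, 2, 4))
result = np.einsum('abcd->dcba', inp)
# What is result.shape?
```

(4, 2, 5, 5)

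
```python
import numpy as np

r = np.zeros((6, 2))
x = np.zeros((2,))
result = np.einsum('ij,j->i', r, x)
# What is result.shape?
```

(6,)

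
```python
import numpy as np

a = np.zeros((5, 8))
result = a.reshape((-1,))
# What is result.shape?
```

(40,)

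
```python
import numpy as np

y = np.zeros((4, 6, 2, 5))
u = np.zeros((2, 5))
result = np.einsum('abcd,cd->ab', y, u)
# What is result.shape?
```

(4, 6)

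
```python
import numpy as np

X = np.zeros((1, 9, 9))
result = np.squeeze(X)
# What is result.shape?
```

(9, 9)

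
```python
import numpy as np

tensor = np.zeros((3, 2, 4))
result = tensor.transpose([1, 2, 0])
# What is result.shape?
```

(2, 4, 3)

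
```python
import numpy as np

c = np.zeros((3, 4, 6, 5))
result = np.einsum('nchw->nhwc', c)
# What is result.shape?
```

(3, 6, 5, 4)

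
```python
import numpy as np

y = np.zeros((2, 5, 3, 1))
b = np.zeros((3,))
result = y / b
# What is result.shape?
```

(2, 5, 3, 3)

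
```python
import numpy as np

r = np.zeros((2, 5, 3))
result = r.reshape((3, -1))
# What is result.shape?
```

(3, 10)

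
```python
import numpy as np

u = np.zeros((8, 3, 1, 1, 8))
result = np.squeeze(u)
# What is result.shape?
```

(8, 3, 8)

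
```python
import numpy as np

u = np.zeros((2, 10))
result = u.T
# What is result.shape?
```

(10, 2)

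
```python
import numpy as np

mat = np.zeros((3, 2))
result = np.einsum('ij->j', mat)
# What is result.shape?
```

(2,)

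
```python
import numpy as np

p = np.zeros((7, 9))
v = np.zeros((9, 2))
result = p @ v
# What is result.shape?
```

(7, 2)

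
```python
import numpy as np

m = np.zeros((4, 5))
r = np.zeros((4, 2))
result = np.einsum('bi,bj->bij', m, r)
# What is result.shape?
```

(4, 5, 2)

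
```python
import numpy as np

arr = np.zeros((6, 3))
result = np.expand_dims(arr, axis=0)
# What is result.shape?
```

(1, 6, 3)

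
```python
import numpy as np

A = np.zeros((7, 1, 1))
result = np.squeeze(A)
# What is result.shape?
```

(7,)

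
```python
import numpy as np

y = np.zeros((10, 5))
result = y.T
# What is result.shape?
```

(5, 10)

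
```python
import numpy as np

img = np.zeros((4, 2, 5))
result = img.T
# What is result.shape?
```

(5, 2, 4)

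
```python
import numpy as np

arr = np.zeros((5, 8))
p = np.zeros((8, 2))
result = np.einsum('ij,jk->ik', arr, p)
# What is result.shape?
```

(5, 2)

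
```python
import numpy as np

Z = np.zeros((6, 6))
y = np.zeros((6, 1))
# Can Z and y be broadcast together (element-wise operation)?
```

Yes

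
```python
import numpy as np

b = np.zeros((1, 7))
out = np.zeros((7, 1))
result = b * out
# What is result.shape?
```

(7, 7)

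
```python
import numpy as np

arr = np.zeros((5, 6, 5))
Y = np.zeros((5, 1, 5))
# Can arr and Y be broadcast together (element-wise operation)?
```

Yes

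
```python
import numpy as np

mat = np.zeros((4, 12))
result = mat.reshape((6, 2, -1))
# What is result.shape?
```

(6, 2, 4)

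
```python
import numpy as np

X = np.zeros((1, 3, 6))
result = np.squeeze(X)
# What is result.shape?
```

(3, 6)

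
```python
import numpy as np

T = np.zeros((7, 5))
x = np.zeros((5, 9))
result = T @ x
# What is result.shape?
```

(7, 9)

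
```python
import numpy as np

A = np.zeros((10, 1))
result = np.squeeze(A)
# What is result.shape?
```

(10,)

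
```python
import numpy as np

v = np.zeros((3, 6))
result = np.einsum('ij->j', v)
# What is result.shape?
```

(6,)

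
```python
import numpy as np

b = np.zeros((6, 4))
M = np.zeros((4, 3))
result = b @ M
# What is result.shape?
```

(6, 3)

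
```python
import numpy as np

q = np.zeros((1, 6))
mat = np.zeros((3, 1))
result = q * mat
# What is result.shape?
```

(3, 6)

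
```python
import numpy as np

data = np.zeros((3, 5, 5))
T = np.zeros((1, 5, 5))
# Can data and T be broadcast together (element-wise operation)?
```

Yes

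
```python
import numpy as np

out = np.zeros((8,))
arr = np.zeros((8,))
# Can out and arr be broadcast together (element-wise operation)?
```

Yes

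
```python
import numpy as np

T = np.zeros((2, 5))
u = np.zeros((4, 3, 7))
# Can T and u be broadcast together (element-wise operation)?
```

No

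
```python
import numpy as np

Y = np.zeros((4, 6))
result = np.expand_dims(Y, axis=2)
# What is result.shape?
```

(4, 6, 1)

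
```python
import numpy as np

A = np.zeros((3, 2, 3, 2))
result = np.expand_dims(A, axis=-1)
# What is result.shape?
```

(3, 2, 3, 2, 1)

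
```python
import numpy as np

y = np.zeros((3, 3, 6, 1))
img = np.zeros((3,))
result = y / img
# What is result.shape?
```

(3, 3, 6, 3)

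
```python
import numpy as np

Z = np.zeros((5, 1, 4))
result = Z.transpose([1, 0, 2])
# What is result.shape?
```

(1, 5, 4)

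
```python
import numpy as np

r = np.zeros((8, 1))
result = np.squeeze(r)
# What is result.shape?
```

(8,)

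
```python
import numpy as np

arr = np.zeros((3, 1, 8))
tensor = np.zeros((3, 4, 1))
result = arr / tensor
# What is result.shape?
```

(3, 4, 8)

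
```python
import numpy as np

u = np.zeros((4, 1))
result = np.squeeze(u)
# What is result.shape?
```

(4,)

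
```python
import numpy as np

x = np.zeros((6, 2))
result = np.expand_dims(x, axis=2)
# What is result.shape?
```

(6, 2, 1)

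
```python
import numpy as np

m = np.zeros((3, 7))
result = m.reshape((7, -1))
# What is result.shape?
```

(7, 3)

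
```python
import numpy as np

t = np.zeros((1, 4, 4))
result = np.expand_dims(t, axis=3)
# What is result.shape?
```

(1, 4, 4, 1)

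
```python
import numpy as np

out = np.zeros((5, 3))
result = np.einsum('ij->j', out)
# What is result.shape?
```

(3,)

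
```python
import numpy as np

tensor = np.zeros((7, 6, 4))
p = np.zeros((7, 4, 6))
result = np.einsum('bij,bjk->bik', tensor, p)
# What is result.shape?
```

(7, 6, 6)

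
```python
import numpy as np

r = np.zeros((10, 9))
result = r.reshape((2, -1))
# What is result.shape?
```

(2, 45)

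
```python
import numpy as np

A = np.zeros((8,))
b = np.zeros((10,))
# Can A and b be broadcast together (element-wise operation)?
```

No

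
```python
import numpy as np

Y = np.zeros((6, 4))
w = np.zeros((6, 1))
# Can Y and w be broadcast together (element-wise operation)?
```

Yes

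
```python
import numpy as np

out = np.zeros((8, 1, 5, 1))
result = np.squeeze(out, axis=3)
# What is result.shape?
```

(8, 1, 5)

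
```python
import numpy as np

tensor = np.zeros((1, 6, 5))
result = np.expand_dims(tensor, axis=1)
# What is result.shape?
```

(1, 1, 6, 5)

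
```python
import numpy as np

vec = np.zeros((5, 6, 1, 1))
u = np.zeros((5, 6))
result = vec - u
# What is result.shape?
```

(5, 6, 5, 6)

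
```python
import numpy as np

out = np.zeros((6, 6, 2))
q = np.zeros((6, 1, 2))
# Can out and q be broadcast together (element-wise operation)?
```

Yes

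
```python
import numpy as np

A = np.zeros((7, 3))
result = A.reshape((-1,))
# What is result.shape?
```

(21,)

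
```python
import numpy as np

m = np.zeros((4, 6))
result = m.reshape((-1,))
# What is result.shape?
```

(24,)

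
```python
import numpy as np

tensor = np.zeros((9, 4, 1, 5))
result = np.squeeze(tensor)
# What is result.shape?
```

(9, 4, 5)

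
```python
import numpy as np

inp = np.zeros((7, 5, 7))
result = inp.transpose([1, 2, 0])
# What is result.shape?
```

(5, 7, 7)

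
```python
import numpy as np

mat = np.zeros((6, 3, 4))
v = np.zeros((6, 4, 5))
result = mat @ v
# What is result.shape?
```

(6, 3, 5)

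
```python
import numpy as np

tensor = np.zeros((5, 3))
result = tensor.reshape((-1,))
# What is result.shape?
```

(15,)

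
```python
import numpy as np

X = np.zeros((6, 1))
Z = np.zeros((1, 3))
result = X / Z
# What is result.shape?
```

(6, 3)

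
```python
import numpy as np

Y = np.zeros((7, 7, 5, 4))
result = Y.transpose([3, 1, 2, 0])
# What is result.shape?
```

(4, 7, 5, 7)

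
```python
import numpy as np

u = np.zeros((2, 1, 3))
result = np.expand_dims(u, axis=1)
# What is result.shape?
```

(2, 1, 1, 3)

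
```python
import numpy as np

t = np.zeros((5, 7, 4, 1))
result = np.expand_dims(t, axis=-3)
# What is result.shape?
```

(5, 7, 1, 4, 1)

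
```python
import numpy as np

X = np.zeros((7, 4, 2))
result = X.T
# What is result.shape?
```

(2, 4, 7)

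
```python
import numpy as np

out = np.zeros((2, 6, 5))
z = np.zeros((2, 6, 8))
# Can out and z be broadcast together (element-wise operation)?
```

No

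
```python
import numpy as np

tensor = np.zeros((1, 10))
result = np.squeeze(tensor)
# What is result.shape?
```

(10,)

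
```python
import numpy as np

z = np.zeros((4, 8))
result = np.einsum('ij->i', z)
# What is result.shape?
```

(4,)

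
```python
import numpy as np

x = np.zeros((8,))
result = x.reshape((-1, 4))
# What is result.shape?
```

(2, 4)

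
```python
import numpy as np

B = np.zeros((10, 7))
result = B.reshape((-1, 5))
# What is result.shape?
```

(14, 5)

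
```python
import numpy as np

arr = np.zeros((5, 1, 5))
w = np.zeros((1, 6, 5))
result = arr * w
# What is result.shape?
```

(5, 6, 5)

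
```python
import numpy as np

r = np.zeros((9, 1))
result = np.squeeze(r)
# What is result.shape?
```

(9,)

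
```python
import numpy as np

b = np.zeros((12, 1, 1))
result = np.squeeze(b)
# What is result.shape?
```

(12,)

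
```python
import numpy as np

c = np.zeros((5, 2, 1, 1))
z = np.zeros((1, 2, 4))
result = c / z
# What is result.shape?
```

(5, 2, 2, 4)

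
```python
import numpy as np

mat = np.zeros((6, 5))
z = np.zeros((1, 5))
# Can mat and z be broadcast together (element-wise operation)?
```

Yes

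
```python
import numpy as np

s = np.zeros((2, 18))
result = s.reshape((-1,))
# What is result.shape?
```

(36,)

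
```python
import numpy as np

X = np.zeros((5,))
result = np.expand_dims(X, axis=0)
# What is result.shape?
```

(1, 5)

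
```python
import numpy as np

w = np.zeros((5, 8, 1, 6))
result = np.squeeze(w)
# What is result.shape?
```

(5, 8, 6)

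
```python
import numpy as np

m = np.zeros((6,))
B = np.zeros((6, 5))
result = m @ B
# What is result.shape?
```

(5,)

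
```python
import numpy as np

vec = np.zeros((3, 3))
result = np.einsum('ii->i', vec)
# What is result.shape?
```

(3,)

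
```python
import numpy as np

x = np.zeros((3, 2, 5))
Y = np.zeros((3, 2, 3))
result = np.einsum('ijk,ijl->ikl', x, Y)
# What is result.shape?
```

(3, 5, 3)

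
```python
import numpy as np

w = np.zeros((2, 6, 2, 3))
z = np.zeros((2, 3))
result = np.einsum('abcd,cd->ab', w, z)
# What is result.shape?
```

(2, 6)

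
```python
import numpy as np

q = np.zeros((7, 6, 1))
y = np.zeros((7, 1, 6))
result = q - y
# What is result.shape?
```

(7, 6, 6)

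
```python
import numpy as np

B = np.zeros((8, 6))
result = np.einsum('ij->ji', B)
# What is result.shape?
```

(6, 8)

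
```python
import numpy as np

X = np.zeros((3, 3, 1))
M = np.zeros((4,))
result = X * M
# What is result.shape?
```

(3, 3, 4)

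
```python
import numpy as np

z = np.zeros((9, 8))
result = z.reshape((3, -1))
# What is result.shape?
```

(3, 24)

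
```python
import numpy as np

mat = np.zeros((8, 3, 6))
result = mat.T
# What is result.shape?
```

(6, 3, 8)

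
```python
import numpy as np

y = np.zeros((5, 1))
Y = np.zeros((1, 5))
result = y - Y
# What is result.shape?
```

(5, 5)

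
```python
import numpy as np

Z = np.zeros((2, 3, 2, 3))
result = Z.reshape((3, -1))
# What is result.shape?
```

(3, 12)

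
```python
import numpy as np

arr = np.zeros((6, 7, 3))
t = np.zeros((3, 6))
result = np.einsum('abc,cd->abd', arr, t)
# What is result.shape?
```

(6, 7, 6)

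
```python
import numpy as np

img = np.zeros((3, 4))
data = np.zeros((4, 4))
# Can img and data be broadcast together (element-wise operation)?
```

No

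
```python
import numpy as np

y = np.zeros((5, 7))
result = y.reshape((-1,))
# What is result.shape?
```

(35,)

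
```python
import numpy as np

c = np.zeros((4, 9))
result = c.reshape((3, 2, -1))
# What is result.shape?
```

(3, 2, 6)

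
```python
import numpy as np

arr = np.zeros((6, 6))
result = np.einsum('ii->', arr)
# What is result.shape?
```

()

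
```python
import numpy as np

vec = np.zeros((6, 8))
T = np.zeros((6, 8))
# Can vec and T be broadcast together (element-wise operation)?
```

Yes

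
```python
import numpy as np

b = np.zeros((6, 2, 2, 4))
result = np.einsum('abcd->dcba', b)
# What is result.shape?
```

(4, 2, 2, 6)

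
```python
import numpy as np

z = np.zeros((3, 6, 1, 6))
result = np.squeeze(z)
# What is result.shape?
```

(3, 6, 6)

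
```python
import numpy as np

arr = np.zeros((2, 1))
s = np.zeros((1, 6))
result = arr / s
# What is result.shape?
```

(2, 6)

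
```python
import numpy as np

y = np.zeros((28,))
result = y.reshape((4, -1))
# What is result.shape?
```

(4, 7)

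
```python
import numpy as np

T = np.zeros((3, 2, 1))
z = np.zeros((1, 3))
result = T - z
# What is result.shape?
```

(3, 2, 3)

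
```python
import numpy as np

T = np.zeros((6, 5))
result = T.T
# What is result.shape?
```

(5, 6)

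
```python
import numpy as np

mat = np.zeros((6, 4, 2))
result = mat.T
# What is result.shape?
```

(2, 4, 6)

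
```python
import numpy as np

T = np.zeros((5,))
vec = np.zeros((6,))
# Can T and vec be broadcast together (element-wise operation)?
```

No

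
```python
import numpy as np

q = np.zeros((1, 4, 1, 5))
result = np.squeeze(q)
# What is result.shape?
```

(4, 5)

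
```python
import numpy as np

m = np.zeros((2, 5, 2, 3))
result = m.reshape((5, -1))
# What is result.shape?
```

(5, 12)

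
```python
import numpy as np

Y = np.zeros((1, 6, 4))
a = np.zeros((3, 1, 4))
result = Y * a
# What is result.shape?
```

(3, 6, 4)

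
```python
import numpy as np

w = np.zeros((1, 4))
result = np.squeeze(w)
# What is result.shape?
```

(4,)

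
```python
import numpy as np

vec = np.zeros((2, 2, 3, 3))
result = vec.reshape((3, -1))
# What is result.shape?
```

(3, 12)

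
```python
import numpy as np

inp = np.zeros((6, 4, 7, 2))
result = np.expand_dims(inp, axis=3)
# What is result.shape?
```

(6, 4, 7, 1, 2)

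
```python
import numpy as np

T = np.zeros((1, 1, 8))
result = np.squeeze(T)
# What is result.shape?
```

(8,)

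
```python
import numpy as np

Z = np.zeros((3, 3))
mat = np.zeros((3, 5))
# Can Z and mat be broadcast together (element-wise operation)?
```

No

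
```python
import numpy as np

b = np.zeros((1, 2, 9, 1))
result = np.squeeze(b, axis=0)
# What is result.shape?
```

(2, 9, 1)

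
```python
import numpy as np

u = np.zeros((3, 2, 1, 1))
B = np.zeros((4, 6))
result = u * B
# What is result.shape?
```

(3, 2, 4, 6)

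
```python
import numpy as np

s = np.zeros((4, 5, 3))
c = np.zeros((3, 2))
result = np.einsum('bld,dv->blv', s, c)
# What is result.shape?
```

(4, 5, 2)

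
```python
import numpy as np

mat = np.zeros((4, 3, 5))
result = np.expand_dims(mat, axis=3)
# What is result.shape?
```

(4, 3, 5, 1)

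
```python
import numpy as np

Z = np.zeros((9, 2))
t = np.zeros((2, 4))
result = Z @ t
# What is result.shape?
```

(9, 4)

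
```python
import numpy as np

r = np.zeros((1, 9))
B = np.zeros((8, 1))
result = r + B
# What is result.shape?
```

(8, 9)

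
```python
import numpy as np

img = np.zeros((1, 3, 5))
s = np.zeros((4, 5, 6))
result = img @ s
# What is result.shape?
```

(4, 3, 6)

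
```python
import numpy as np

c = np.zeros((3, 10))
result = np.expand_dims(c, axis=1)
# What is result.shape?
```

(3, 1, 10)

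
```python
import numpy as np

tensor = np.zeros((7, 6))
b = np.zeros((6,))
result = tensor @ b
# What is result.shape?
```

(7,)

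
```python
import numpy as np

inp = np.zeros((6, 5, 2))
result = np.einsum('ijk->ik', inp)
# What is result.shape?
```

(6, 2)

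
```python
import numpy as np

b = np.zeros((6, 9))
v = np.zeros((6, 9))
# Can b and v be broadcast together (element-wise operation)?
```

Yes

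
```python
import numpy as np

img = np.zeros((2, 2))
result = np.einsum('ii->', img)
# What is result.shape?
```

()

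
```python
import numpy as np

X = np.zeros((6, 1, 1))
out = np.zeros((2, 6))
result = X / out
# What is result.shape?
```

(6, 2, 6)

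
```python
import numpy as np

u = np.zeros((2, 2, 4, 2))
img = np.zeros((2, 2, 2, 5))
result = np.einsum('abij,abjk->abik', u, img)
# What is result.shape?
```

(2, 2, 4, 5)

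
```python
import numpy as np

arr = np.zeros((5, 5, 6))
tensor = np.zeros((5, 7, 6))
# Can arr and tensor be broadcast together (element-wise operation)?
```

No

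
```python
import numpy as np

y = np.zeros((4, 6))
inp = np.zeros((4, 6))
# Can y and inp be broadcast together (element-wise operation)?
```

Yes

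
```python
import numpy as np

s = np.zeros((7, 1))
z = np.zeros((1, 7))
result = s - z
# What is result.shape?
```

(7, 7)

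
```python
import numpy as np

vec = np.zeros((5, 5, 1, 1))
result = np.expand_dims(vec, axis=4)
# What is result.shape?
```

(5, 5, 1, 1, 1)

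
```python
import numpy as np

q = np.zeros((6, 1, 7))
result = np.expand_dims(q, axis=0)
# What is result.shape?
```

(1, 6, 1, 7)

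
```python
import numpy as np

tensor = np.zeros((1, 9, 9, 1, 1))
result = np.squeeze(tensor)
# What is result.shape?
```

(9, 9)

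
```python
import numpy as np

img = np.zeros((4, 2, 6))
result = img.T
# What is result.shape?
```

(6, 2, 4)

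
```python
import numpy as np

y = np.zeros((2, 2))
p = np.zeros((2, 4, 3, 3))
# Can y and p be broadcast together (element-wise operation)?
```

No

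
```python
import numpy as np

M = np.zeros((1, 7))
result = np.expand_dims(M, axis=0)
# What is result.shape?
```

(1, 1, 7)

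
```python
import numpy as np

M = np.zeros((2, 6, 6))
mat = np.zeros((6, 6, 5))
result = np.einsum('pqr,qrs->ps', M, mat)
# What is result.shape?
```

(2, 5)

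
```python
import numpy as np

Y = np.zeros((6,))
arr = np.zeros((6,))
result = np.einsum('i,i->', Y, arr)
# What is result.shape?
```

()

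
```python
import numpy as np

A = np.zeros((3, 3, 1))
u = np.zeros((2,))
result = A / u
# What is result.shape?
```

(3, 3, 2)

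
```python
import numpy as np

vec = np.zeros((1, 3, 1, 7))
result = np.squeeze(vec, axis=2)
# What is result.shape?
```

(1, 3, 7)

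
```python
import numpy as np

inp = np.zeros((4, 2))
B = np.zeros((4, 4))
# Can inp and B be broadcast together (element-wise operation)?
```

No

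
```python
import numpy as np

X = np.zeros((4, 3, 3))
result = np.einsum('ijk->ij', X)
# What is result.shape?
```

(4, 3)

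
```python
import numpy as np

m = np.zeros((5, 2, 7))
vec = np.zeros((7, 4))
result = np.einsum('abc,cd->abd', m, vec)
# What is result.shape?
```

(5, 2, 4)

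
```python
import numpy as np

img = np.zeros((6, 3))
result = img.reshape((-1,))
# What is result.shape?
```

(18,)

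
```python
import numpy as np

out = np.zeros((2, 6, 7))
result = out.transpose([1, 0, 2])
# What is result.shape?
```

(6, 2, 7)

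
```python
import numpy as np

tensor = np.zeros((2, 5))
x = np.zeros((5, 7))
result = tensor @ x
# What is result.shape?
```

(2, 7)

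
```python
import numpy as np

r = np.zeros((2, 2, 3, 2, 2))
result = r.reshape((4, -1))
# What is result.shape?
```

(4, 12)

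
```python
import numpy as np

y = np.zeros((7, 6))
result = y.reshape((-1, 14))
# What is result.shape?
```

(3, 14)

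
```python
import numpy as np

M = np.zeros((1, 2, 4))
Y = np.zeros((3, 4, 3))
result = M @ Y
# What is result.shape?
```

(3, 2, 3)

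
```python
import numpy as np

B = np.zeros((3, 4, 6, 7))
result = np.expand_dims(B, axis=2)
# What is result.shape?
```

(3, 4, 1, 6, 7)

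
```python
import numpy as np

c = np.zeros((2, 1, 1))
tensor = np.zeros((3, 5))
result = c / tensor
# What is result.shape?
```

(2, 3, 5)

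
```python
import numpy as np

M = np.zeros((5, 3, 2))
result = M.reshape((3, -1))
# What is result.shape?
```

(3, 10)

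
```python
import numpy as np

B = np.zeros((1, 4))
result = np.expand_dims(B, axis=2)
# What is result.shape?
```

(1, 4, 1)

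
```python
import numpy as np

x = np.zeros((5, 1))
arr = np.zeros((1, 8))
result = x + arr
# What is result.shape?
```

(5, 8)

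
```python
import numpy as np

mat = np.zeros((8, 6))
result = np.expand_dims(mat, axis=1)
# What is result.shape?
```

(8, 1, 6)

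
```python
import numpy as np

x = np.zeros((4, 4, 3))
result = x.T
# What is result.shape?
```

(3, 4, 4)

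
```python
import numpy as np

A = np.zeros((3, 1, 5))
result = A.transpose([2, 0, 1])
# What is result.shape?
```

(5, 3, 1)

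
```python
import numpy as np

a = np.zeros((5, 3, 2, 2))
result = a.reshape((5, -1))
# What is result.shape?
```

(5, 12)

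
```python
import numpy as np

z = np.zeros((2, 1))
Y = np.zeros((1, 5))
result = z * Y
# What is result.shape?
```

(2, 5)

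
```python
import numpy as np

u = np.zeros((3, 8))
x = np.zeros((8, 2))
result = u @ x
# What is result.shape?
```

(3, 2)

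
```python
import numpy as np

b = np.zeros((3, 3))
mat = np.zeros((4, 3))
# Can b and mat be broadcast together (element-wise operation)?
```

No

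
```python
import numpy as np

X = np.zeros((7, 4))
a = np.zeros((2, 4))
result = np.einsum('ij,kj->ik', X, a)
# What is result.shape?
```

(7, 2)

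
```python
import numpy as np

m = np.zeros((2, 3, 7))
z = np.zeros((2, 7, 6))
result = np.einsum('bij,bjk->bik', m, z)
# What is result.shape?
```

(2, 3, 6)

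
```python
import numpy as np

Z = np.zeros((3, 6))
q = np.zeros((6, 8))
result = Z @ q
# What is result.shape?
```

(3, 8)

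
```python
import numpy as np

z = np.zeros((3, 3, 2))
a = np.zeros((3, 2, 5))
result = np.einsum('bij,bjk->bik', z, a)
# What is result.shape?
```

(3, 3, 5)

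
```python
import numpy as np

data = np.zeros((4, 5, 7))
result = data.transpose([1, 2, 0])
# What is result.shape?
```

(5, 7, 4)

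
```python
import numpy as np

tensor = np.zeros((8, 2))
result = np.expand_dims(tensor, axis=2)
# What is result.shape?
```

(8, 2, 1)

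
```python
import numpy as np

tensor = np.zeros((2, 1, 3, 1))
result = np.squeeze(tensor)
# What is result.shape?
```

(2, 3)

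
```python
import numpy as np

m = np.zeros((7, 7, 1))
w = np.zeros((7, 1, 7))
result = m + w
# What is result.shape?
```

(7, 7, 7)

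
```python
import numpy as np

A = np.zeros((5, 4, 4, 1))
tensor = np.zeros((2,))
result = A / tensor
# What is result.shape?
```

(5, 4, 4, 2)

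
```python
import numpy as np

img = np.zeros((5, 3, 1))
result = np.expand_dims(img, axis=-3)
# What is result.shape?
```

(5, 1, 3, 1)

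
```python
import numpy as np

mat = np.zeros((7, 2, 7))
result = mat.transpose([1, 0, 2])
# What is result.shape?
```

(2, 7, 7)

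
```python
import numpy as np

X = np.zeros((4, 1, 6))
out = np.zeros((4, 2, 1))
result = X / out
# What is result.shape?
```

(4, 2, 6)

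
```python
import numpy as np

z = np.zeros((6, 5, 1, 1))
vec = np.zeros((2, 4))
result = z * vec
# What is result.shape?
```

(6, 5, 2, 4)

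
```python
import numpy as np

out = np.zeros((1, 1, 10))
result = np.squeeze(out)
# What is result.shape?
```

(10,)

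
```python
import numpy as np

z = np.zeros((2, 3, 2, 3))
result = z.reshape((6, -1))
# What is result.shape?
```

(6, 6)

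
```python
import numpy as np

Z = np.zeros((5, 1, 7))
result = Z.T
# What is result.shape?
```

(7, 1, 5)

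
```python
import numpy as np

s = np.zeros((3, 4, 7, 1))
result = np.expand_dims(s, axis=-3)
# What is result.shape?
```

(3, 4, 1, 7, 1)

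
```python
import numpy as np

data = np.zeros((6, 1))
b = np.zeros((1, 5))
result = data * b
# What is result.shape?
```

(6, 5)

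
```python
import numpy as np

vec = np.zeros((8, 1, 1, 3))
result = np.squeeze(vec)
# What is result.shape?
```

(8, 3)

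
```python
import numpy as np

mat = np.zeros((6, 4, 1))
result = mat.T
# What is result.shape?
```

(1, 4, 6)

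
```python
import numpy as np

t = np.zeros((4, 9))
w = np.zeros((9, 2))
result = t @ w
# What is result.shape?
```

(4, 2)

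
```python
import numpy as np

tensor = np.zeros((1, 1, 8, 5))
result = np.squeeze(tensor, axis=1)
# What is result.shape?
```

(1, 8, 5)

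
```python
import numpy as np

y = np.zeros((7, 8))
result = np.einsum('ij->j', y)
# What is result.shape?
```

(8,)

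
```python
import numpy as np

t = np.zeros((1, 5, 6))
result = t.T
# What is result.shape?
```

(6, 5, 1)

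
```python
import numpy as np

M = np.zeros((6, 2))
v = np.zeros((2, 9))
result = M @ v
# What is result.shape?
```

(6, 9)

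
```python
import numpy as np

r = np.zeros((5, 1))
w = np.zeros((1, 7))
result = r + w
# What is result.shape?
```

(5, 7)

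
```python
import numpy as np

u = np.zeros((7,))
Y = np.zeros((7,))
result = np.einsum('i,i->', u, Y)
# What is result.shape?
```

()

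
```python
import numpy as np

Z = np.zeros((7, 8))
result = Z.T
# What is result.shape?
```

(8, 7)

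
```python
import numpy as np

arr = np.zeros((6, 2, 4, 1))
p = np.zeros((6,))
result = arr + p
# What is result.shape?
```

(6, 2, 4, 6)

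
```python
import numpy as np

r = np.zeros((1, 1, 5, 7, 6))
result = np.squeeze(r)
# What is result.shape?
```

(5, 7, 6)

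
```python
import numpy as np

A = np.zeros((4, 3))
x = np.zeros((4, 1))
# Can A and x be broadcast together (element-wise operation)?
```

Yes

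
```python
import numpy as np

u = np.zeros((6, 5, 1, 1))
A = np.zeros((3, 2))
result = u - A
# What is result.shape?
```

(6, 5, 3, 2)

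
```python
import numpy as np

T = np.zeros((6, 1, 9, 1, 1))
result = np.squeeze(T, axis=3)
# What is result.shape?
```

(6, 1, 9, 1)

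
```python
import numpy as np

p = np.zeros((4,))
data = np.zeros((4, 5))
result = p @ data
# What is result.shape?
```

(5,)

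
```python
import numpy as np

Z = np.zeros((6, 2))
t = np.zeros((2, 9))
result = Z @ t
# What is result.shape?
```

(6, 9)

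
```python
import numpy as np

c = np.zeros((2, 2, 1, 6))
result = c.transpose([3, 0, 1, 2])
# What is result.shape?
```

(6, 2, 2, 1)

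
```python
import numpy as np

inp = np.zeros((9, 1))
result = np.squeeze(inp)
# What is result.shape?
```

(9,)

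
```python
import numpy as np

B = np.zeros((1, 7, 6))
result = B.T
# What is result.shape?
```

(6, 7, 1)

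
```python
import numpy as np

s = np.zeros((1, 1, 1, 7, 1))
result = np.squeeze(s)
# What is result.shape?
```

(7,)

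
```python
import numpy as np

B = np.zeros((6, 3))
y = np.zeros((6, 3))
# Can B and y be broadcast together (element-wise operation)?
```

Yes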